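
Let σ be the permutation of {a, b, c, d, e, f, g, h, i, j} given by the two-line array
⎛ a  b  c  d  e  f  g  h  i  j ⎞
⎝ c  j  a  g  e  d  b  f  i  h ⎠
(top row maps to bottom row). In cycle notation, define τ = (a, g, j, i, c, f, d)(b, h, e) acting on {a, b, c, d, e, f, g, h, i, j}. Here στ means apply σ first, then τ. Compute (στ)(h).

d

σ(h) = f, then τ(f) = d; composing gives (στ)(h) = d.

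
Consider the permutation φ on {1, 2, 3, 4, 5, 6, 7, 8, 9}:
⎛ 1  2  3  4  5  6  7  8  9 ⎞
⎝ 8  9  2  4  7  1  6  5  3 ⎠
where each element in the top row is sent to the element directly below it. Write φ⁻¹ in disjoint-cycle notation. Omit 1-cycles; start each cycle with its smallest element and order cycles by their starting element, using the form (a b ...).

(1 6 7 5 8)(2 3 9)

The cycle decomposition of φ is (1 8 5 7 6)(2 9 3).
The inverse reverses every cycle; in canonical form, φ⁻¹ = (1 6 7 5 8)(2 3 9).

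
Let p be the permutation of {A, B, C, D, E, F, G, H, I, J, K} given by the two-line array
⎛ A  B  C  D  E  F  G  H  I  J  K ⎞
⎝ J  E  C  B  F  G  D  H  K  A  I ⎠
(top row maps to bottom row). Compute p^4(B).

D

Tracing B → E → … returns to B after 5 steps, so B lies in a 5-cycle (B, E, F, G, D).
Stepping 4 places around the cycle: B → E → F → G → D.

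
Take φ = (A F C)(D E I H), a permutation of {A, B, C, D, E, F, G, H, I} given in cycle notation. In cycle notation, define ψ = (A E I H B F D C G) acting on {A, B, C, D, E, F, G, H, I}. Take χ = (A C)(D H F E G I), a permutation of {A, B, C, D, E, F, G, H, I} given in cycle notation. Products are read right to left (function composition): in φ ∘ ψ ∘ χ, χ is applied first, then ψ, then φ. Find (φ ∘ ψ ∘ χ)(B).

C

Apply the permutations in order: χ(B) = B, then ψ(B) = F, then φ(F) = C. So (φ ∘ ψ ∘ χ)(B) = C.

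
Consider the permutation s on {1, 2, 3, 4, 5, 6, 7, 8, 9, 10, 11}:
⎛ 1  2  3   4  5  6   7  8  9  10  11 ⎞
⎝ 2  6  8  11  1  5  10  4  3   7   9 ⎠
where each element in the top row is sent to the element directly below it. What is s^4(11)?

Tracing 11 → 9 → … returns to 11 after 5 steps, so 11 lies in a 5-cycle (3 8 4 11 9).
Advancing 4 steps from 11: 11 → 9 → 3 → 8 → 4.

4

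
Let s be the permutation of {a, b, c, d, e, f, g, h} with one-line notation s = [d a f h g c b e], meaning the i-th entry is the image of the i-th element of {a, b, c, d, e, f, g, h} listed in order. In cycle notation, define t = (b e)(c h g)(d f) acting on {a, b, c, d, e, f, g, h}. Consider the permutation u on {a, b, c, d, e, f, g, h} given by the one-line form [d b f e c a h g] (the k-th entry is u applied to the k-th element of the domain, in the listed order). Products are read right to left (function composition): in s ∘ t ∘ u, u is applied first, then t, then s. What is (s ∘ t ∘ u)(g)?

Chase g: u(g) = h; t(h) = g; s(g) = b. Hence (s ∘ t ∘ u)(g) = b.

b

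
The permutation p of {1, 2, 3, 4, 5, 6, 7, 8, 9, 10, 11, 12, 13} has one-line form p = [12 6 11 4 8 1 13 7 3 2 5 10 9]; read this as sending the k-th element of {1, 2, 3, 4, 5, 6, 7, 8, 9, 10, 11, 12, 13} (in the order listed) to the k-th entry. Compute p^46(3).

7

Tracing 3 → 11 → … returns to 3 after 7 steps, so 3 lies in a 7-cycle (3, 11, 5, 8, 7, 13, 9).
Since the cycle has length 7, p^46 acts on it the same as p^4 (46 mod 7 = 4).
Advancing 4 steps from 3: 3 → 11 → 5 → 8 → 7.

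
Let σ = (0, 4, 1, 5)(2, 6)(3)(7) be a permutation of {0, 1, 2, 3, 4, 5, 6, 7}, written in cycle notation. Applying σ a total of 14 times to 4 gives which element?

4 lies in the 4-cycle (0, 4, 1, 5).
Since the cycle has length 4, σ^14 acts on it the same as σ^2 (14 mod 4 = 2).
Stepping 2 places around the cycle: 4 → 1 → 5.

5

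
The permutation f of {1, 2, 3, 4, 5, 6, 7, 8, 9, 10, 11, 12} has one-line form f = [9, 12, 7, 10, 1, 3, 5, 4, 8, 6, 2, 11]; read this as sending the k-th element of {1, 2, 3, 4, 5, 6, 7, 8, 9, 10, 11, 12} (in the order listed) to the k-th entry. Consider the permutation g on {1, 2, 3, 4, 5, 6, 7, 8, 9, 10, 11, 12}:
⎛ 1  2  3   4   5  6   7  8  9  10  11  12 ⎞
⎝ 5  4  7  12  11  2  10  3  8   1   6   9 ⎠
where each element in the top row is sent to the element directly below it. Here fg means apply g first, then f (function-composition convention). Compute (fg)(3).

(fg)(3) = f(g(3)). g(3) = 7, then f(7) = 5. So (fg)(3) = 5.

5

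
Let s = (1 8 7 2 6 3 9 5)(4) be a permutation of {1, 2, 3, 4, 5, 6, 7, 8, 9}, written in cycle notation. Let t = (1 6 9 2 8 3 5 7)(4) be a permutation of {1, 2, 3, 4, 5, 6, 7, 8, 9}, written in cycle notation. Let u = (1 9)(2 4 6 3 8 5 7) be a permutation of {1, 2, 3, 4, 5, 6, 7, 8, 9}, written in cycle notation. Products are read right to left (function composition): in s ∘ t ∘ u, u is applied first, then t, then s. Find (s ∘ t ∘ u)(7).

Chase 7: u(7) = 2; t(2) = 8; s(8) = 7. Hence (s ∘ t ∘ u)(7) = 7.

7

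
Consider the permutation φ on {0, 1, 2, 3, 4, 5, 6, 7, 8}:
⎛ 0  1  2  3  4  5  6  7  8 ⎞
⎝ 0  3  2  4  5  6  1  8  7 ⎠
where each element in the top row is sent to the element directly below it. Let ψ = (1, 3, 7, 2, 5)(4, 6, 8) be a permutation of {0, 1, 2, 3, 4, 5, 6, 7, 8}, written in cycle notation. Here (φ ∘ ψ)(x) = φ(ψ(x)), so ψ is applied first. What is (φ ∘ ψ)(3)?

First apply ψ: ψ(3) = 7, then φ(7) = 8. Thus (φ ∘ ψ)(3) = 8.

8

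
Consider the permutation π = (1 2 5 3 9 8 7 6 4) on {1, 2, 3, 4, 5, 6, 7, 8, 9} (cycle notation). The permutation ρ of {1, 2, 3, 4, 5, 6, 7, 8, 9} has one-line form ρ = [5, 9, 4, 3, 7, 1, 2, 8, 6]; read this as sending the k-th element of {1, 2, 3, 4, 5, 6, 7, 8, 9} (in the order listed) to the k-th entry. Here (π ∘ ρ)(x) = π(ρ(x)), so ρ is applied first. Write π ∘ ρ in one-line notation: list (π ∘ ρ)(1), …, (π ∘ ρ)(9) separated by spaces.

3 8 1 9 6 2 5 7 4

For each element, apply ρ then π: 1 → 5 → 3; 2 → 9 → 8; 3 → 4 → 1; 4 → 3 → 9; 5 → 7 → 6; 6 → 1 → 2; 7 → 2 → 5; 8 → 8 → 7; 9 → 6 → 4.
So π ∘ ρ in one-line form is 3 8 1 9 6 2 5 7 4.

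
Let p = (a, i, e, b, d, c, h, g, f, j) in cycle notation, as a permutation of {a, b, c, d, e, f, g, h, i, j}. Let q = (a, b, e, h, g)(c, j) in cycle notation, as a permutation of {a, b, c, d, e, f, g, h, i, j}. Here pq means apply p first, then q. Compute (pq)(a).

i

(pq)(a) = q(p(a)). p(a) = i, then q(i) = i. So (pq)(a) = i.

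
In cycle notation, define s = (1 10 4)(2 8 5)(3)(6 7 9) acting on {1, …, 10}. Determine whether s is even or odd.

The cycle lengths are 3, 3, 3, 1.
A cycle is odd iff its length is even; s has 0 even-length cycles, so sgn(s) = (−1)^0 and s is even.

even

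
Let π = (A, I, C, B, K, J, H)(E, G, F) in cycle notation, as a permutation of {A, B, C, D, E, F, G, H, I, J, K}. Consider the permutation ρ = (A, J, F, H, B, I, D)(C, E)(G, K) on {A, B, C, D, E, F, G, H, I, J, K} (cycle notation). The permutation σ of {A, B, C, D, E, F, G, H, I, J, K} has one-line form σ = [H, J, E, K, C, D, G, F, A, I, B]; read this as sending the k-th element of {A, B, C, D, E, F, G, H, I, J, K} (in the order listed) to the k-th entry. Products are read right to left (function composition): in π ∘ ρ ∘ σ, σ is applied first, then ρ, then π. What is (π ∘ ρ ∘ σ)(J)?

D

Chase J: σ(J) = I; ρ(I) = D; π(D) = D. Hence (π ∘ ρ ∘ σ)(J) = D.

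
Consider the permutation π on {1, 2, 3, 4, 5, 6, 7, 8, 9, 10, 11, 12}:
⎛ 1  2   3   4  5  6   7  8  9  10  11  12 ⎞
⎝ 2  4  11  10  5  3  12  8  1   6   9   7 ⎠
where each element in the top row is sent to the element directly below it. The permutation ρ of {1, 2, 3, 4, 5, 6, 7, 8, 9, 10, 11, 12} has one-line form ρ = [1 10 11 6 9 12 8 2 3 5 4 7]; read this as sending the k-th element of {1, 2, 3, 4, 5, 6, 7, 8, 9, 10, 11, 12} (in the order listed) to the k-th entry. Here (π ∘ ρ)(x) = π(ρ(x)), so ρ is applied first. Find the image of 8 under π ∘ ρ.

4

First apply ρ: ρ(8) = 2, then π(2) = 4. Thus (π ∘ ρ)(8) = 4.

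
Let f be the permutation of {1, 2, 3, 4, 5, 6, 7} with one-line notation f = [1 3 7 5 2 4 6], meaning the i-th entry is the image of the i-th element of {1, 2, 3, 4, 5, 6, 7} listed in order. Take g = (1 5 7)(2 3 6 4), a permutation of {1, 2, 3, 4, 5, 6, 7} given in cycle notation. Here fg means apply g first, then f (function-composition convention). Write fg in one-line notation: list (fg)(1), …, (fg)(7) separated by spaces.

2 7 4 3 6 5 1

(fg)(x) = f(g(x)). Computing each image: f(g(1)) = f(5) = 2, f(g(2)) = f(3) = 7, f(g(3)) = f(6) = 4, f(g(4)) = f(2) = 3, f(g(5)) = f(7) = 6, f(g(6)) = f(4) = 5, f(g(7)) = f(1) = 1.
Hence fg = [2 7 4 3 6 5 1].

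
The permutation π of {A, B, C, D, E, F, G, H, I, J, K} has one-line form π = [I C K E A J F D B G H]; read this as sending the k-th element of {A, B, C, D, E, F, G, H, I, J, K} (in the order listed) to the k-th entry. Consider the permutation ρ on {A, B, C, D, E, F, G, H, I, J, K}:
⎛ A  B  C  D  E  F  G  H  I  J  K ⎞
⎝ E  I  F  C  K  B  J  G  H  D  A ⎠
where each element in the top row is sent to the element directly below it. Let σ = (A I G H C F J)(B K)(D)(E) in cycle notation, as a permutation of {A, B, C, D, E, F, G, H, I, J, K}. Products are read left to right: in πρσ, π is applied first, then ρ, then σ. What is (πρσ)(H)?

F

Chase H: π(H) = D; ρ(D) = C; σ(C) = F. Hence (πρσ)(H) = F.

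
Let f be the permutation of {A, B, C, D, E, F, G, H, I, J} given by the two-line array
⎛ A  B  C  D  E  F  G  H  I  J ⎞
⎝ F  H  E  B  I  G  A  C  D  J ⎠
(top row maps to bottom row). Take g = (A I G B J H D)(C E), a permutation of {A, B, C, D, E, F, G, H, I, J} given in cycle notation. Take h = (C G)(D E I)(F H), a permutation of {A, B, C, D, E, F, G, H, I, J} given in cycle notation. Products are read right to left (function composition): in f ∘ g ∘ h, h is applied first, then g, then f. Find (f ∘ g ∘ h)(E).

A

Apply the permutations in order: h(E) = I, then g(I) = G, then f(G) = A. So (f ∘ g ∘ h)(E) = A.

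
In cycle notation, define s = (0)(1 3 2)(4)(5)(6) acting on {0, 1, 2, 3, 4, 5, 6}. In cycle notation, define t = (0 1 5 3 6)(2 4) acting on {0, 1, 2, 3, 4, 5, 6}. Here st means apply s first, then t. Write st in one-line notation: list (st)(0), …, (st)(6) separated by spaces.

(st)(x) = t(s(x)). Computing each image: t(s(0)) = t(0) = 1, t(s(1)) = t(3) = 6, t(s(2)) = t(1) = 5, t(s(3)) = t(2) = 4, t(s(4)) = t(4) = 2, t(s(5)) = t(5) = 3, t(s(6)) = t(6) = 0.
Hence st = [1 6 5 4 2 3 0].

1 6 5 4 2 3 0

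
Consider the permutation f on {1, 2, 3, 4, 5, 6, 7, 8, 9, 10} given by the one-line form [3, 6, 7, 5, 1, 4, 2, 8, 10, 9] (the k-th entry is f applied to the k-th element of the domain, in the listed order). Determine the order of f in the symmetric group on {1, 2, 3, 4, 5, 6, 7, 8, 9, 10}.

14

Decomposing into disjoint cycles gives cycle lengths 7, 2, 1.
The order of f is the least common multiple of its cycle lengths: lcm(7, 2) = 14.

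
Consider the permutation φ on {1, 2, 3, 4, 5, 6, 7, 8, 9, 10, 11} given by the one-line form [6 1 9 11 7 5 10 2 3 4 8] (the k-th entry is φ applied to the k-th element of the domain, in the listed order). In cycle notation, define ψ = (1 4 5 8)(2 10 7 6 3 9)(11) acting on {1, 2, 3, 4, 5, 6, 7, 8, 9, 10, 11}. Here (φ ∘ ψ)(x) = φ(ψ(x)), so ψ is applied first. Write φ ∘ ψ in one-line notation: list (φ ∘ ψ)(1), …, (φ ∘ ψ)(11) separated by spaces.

(φ ∘ ψ)(x) = φ(ψ(x)). Computing each image: φ(ψ(1)) = φ(4) = 11, φ(ψ(2)) = φ(10) = 4, φ(ψ(3)) = φ(9) = 3, φ(ψ(4)) = φ(5) = 7, φ(ψ(5)) = φ(8) = 2, φ(ψ(6)) = φ(3) = 9, φ(ψ(7)) = φ(6) = 5, φ(ψ(8)) = φ(1) = 6, φ(ψ(9)) = φ(2) = 1, φ(ψ(10)) = φ(7) = 10, φ(ψ(11)) = φ(11) = 8.
Hence φ ∘ ψ = [11 4 3 7 2 9 5 6 1 10 8].

11 4 3 7 2 9 5 6 1 10 8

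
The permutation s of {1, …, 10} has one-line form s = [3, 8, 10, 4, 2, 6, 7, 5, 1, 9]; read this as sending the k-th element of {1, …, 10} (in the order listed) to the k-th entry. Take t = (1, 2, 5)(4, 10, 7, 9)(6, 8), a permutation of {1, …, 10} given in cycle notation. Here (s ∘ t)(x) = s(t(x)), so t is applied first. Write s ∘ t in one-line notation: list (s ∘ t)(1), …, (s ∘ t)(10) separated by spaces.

8 2 10 9 3 5 1 6 4 7

For each element, apply t then s: 1 → 2 → 8; 2 → 5 → 2; 3 → 3 → 10; 4 → 10 → 9; 5 → 1 → 3; 6 → 8 → 5; 7 → 9 → 1; 8 → 6 → 6; 9 → 4 → 4; 10 → 7 → 7.
So s ∘ t in one-line form is 8 2 10 9 3 5 1 6 4 7.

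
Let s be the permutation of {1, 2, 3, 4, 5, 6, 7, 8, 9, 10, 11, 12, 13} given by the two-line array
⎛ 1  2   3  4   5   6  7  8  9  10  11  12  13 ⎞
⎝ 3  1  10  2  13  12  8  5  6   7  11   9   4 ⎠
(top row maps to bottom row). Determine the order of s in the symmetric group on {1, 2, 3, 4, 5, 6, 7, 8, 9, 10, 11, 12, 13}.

9

The disjoint-cycle form of s has cycle lengths 9, 3, 1.
The order is lcm(9, 3) = 9.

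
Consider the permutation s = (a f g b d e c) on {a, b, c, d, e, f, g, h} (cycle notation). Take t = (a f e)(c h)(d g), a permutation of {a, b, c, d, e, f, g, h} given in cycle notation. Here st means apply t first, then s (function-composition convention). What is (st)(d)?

t(d) = g, then s(g) = b; composing gives (st)(d) = b.

b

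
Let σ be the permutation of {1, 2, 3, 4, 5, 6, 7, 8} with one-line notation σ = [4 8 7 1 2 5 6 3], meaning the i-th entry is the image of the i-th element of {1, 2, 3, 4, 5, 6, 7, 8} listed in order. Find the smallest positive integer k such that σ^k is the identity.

The disjoint-cycle form of σ has cycle lengths 6, 2.
The order of σ is the least common multiple of its cycle lengths: lcm(6, 2) = 6.

6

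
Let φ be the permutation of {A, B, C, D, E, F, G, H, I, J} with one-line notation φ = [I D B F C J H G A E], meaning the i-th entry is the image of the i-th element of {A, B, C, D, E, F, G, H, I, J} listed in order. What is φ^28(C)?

Tracing C → B → … returns to C after 6 steps, so C lies in a 6-cycle (B, D, F, J, E, C).
On a 6-cycle, φ^6 is the identity, so φ^28 = φ^4 there (28 ≡ 4 mod 6).
Stepping 4 places around the cycle: C → B → D → F → J.

J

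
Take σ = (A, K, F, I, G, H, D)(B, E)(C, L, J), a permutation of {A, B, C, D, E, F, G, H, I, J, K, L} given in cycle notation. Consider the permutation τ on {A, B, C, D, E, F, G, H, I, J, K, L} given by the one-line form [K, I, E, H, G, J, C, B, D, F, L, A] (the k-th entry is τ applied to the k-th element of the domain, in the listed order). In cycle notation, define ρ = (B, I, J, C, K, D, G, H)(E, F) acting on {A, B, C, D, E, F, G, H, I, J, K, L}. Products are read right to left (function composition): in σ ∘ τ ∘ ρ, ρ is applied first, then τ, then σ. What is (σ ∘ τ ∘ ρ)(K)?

D

(σ ∘ τ ∘ ρ)(K) = σ(τ(ρ(K))). ρ(K) = D, then τ(D) = H, then σ(H) = D, so the result is D.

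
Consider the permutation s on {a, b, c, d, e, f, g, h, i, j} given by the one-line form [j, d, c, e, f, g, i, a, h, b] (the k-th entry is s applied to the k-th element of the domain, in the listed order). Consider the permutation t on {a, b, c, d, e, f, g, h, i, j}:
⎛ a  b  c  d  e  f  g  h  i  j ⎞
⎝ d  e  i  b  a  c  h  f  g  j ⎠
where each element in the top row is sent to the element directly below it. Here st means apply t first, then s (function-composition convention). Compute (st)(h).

g

(st)(h) = s(t(h)). t(h) = f, then s(f) = g. So (st)(h) = g.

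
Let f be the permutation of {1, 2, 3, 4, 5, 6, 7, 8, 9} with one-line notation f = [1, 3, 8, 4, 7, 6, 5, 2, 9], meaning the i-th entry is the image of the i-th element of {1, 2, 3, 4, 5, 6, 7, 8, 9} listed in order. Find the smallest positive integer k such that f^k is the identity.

6

Decomposing into disjoint cycles gives cycle lengths 3, 2, 1, 1, 1, 1.
The order of f is the least common multiple of its cycle lengths: lcm(3, 2) = 6.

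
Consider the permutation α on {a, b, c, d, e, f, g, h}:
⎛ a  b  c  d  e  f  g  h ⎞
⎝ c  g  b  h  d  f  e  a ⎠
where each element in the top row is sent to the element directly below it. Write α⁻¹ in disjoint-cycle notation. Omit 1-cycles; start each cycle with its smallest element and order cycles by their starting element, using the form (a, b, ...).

(a, h, d, e, g, b, c)

The cycle decomposition of α is (a, c, b, g, e, d, h).
Reversing each cycle (and rotating so the smallest element leads) gives α⁻¹ = (a, h, d, e, g, b, c).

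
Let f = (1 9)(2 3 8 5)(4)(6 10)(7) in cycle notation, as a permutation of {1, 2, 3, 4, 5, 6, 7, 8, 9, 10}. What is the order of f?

4

The disjoint cycles have lengths 4, 2, 2, 1, 1.
Since disjoint cycles commute, ord(f) = lcm(4, 2, 2) = 4.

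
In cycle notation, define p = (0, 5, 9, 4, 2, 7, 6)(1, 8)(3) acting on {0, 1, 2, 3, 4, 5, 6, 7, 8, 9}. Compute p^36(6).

6 lies in the 7-cycle (0, 5, 9, 4, 2, 7, 6).
On a 7-cycle, p^7 is the identity, so p^36 = p^1 there (36 ≡ 1 mod 7).
Advancing 1 step from 6: 6 → 0.

0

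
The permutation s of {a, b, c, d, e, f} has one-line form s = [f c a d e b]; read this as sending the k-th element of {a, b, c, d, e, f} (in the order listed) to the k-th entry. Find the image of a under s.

f

a is element number 1 of the domain, and entry number 1 of the one-line form is f, so s(a) = f.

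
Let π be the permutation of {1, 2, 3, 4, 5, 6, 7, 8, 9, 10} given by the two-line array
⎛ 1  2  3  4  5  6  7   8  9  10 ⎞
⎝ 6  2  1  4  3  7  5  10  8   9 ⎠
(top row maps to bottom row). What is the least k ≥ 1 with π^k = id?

15

The disjoint-cycle form of π has cycle lengths 5, 3, 1, 1.
Since disjoint cycles commute, ord(π) = lcm(5, 3) = 15.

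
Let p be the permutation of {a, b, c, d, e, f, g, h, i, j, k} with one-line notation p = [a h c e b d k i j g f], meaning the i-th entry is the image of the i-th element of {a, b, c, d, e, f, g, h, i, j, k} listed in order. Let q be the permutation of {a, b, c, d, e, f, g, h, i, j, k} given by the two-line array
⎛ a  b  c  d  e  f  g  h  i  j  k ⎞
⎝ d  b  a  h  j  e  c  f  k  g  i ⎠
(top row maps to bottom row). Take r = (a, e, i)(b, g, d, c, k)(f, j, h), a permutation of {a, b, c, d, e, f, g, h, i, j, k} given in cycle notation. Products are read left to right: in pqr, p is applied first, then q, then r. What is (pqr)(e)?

g

Apply the permutations in order: p(e) = b, then q(b) = b, then r(b) = g. So (pqr)(e) = g.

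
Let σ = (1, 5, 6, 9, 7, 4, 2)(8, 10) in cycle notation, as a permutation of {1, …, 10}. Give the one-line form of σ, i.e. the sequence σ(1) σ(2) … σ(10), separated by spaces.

Each element maps to the next entry in its cycle (wrapping to the front): 1↦5, 2↦1, 3↦3, 4↦2, 5↦6, 6↦9, 7↦4, 8↦10, 9↦7, 10↦8.
Listing these in domain order gives 5 1 3 2 6 9 4 10 7 8.

5 1 3 2 6 9 4 10 7 8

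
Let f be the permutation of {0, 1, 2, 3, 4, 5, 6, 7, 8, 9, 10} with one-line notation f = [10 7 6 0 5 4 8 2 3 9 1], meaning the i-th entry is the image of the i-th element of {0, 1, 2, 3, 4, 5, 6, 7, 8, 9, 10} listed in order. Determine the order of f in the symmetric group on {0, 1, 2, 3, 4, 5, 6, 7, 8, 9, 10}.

Writing f as disjoint cycles, the cycle lengths are 8, 2, 1.
Since disjoint cycles commute, ord(f) = lcm(8, 2) = 8.

8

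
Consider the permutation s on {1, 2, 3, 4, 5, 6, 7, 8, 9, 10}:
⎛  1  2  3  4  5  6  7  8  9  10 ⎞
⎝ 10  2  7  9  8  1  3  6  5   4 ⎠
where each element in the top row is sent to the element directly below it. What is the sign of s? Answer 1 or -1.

-1

In disjoint-cycle form the cycle lengths are 7, 2, 1.
A cycle of length ℓ contributes ℓ−1 transpositions, so s is a product of 6 + 1 = 7 transpositions — odd.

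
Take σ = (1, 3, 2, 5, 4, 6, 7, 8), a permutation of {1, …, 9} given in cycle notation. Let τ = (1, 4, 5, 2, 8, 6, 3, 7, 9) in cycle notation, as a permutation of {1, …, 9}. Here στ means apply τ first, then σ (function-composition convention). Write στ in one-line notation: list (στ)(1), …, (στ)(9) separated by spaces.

6 1 8 4 5 2 9 7 3

(στ)(x) = σ(τ(x)). Computing each image: σ(τ(1)) = σ(4) = 6, σ(τ(2)) = σ(8) = 1, σ(τ(3)) = σ(7) = 8, σ(τ(4)) = σ(5) = 4, σ(τ(5)) = σ(2) = 5, σ(τ(6)) = σ(3) = 2, σ(τ(7)) = σ(9) = 9, σ(τ(8)) = σ(6) = 7, σ(τ(9)) = σ(1) = 3.
Hence στ = [6 1 8 4 5 2 9 7 3].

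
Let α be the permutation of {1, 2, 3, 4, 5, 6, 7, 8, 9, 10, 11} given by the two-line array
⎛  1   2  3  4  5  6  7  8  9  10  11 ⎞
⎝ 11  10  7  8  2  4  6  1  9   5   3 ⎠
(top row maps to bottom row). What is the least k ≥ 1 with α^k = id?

The disjoint-cycle form of α has cycle lengths 7, 3, 1.
The order is lcm(7, 3) = 21.

21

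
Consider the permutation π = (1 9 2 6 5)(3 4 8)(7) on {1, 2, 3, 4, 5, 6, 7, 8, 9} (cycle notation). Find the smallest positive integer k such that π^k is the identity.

The disjoint cycles have lengths 5, 3, 1.
Since disjoint cycles commute, ord(π) = lcm(5, 3) = 15.

15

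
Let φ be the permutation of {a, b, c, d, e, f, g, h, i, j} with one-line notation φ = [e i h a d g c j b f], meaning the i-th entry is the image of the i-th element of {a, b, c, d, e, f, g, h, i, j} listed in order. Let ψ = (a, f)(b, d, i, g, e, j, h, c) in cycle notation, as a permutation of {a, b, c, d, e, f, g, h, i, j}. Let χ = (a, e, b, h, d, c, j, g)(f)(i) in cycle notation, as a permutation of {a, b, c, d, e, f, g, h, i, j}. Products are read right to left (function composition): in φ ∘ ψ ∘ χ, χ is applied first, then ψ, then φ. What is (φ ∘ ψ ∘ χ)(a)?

f

Chase a: χ(a) = e; ψ(e) = j; φ(j) = f. Hence (φ ∘ ψ ∘ χ)(a) = f.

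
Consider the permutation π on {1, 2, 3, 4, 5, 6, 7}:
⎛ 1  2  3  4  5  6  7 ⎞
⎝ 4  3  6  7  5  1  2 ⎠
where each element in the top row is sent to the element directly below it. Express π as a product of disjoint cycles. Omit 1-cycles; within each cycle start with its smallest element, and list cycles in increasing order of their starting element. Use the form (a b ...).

Start at 1 and follow images: 1 → 4 → 7 → 2 → 3 → 6 → 1, giving the cycle (1 4 7 2 3 6).
Repeating from the next unused element and collecting all non-trivial cycles gives (1 4 7 2 3 6).

(1 4 7 2 3 6)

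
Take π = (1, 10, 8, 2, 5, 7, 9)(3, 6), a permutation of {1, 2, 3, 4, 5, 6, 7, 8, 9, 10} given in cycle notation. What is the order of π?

The cycle type of π is (7, 2, 1).
The order is lcm(7, 2) = 14.

14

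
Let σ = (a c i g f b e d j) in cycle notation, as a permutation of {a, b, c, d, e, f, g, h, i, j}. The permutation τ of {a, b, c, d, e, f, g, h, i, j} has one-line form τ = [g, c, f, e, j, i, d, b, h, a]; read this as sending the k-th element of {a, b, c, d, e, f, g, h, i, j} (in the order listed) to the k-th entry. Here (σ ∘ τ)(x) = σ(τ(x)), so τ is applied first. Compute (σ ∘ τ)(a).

f

First apply τ: τ(a) = g, then σ(g) = f. Thus (σ ∘ τ)(a) = f.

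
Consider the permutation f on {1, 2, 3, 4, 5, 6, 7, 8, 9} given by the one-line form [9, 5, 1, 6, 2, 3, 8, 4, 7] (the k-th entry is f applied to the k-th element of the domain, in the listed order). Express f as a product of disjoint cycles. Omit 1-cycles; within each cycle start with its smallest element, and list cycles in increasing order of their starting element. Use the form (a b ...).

(1 9 7 8 4 6 3)(2 5)

Iterating f from 1 gives 1 → 9 → 7 → 8 → 4 → 6 → 3 → 1; that is the 7-cycle (1 9 7 8 4 6 3).
Repeating from the next unused element and collecting all non-trivial cycles gives (1 9 7 8 4 6 3)(2 5).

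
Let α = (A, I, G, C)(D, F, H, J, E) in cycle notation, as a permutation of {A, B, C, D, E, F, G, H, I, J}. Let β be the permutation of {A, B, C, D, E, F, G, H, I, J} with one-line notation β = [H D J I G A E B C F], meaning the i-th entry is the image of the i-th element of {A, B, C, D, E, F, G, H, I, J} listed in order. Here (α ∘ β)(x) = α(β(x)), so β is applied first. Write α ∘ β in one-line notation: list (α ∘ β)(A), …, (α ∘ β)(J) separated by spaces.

J F E G C I D B A H

Chase each element through β then α: A → H → J; B → D → F; C → J → E; D → I → G; E → G → C; F → A → I; G → E → D; H → B → B; I → C → A; J → F → H.
Collecting the images, α ∘ β = [J F E G C I D B A H].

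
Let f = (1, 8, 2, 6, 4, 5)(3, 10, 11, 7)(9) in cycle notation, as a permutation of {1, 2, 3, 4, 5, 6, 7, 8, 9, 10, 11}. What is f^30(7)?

7 lies in the 4-cycle (3, 10, 11, 7).
Since the cycle has length 4, f^30 acts on it the same as f^2 (30 mod 4 = 2).
Stepping 2 places around the cycle: 7 → 3 → 10.

10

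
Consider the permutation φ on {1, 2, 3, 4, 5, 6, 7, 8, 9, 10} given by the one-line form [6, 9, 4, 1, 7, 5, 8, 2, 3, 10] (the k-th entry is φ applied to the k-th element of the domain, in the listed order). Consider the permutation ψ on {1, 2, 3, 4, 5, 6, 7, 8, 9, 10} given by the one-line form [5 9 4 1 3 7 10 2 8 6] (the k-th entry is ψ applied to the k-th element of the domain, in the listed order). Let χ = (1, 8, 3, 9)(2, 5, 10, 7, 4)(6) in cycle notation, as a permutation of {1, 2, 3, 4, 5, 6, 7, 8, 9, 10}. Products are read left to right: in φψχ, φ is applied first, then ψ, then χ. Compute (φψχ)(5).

7

Apply the permutations in order: φ(5) = 7, then ψ(7) = 10, then χ(10) = 7. So (φψχ)(5) = 7.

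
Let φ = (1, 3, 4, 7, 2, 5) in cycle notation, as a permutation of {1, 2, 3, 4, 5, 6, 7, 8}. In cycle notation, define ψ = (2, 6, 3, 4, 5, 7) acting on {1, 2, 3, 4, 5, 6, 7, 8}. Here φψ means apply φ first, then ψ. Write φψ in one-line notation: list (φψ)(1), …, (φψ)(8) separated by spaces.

4 7 5 2 1 3 6 8

(φψ)(x) = ψ(φ(x)). Computing each image: ψ(φ(1)) = ψ(3) = 4, ψ(φ(2)) = ψ(5) = 7, ψ(φ(3)) = ψ(4) = 5, ψ(φ(4)) = ψ(7) = 2, ψ(φ(5)) = ψ(1) = 1, ψ(φ(6)) = ψ(6) = 3, ψ(φ(7)) = ψ(2) = 6, ψ(φ(8)) = ψ(8) = 8.
Hence φψ = [4 7 5 2 1 3 6 8].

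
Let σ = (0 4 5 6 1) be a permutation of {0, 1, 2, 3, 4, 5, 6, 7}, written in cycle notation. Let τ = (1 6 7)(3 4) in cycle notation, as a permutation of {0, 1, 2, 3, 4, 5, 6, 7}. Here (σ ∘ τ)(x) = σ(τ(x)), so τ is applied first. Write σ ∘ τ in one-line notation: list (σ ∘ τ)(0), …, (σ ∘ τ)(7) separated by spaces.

4 1 2 5 3 6 7 0

(σ ∘ τ)(x) = σ(τ(x)). Computing each image: σ(τ(0)) = σ(0) = 4, σ(τ(1)) = σ(6) = 1, σ(τ(2)) = σ(2) = 2, σ(τ(3)) = σ(4) = 5, σ(τ(4)) = σ(3) = 3, σ(τ(5)) = σ(5) = 6, σ(τ(6)) = σ(7) = 7, σ(τ(7)) = σ(1) = 0.
Hence σ ∘ τ = [4 1 2 5 3 6 7 0].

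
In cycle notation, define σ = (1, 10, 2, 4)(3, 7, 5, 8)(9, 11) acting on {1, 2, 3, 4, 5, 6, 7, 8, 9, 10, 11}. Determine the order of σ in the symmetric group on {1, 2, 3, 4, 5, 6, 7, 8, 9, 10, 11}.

4

The disjoint cycles have lengths 4, 4, 2, 1.
The order of σ is the least common multiple of its cycle lengths: lcm(4, 4, 2) = 4.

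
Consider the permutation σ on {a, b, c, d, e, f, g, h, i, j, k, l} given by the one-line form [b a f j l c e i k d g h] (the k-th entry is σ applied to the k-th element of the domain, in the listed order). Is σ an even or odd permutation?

In disjoint-cycle form the cycle lengths are 6, 2, 2, 2.
A cycle of length ℓ contributes ℓ−1 transpositions, so σ is a product of 5 + 1 + 1 + 1 = 8 transpositions — even.

even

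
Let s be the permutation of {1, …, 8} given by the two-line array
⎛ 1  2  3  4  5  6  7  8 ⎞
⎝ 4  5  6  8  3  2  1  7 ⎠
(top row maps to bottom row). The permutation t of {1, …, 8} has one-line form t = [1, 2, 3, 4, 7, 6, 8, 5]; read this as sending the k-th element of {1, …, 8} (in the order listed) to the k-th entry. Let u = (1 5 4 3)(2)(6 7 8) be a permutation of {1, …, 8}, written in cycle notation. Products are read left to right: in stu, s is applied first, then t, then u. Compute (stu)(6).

2

(stu)(6) = u(t(s(6))). s(6) = 2, then t(2) = 2, then u(2) = 2, so the result is 2.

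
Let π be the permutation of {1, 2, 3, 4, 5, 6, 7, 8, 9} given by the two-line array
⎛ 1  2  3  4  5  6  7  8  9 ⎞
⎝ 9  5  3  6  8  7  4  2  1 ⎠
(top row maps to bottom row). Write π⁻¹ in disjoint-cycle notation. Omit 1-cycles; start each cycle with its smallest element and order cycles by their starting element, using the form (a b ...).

(1 9)(2 8 5)(4 7 6)

First write π in disjoint cycles: (1 9)(2 5 8)(4 6 7).
The inverse reverses every cycle; in canonical form, π⁻¹ = (1 9)(2 8 5)(4 7 6).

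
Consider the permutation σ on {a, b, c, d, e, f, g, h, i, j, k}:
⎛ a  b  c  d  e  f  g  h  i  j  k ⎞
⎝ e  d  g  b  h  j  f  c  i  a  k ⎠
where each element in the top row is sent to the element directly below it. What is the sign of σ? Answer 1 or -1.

-1

In disjoint-cycle form the cycle lengths are 7, 2, 1, 1.
A cycle of length ℓ contributes ℓ−1 transpositions, so σ is a product of 6 + 1 = 7 transpositions — odd.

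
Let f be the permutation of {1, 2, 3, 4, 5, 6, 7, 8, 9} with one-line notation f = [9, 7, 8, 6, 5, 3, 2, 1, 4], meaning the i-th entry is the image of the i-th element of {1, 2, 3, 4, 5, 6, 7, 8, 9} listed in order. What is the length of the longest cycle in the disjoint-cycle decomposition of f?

Decomposing into disjoint cycles gives (1 9 4 6 3 8)(2 7); the longest has length 6.

6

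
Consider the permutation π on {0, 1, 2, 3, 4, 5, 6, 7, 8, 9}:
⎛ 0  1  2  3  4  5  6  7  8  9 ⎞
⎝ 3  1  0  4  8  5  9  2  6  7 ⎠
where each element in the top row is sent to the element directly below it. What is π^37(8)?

Tracing 8 → 6 → … returns to 8 after 8 steps, so 8 lies in an 8-cycle (0, 3, 4, 8, 6, 9, 7, 2).
Powers repeat with period 8 on this cycle, and 37 mod 8 = 5, so π^37(8) = π^5(8).
Stepping 5 places around the cycle: 8 → 6 → 9 → 7 → 2 → 0.

0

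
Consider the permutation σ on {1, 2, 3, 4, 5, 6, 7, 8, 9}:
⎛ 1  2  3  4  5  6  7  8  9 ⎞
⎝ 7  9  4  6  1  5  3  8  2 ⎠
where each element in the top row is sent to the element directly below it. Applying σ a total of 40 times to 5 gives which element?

Tracing 5 → 1 → … returns to 5 after 6 steps, so 5 lies in a 6-cycle (1, 7, 3, 4, 6, 5).
On a 6-cycle, σ^6 is the identity, so σ^40 = σ^4 there (40 ≡ 4 mod 6).
Stepping 4 places around the cycle: 5 → 1 → 7 → 3 → 4.

4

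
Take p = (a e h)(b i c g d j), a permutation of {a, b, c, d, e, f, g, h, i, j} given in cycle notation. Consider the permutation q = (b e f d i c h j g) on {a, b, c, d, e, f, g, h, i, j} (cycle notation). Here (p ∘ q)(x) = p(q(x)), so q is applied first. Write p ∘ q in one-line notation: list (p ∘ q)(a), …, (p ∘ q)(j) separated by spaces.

e h a c f j i b g d

(p ∘ q)(x) = p(q(x)). Computing each image: p(q(a)) = p(a) = e, p(q(b)) = p(e) = h, p(q(c)) = p(h) = a, p(q(d)) = p(i) = c, p(q(e)) = p(f) = f, p(q(f)) = p(d) = j, p(q(g)) = p(b) = i, p(q(h)) = p(j) = b, p(q(i)) = p(c) = g, p(q(j)) = p(g) = d.
Hence p ∘ q = [e h a c f j i b g d].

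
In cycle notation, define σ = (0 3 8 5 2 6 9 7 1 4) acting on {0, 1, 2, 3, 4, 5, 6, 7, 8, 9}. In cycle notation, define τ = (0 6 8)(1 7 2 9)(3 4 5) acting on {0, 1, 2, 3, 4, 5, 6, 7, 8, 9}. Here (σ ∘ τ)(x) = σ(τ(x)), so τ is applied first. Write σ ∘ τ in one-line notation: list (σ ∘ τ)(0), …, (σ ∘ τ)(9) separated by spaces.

Chase each element through τ then σ: 0 → 6 → 9; 1 → 7 → 1; 2 → 9 → 7; 3 → 4 → 0; 4 → 5 → 2; 5 → 3 → 8; 6 → 8 → 5; 7 → 2 → 6; 8 → 0 → 3; 9 → 1 → 4.
So σ ∘ τ in one-line form is 9 1 7 0 2 8 5 6 3 4.

9 1 7 0 2 8 5 6 3 4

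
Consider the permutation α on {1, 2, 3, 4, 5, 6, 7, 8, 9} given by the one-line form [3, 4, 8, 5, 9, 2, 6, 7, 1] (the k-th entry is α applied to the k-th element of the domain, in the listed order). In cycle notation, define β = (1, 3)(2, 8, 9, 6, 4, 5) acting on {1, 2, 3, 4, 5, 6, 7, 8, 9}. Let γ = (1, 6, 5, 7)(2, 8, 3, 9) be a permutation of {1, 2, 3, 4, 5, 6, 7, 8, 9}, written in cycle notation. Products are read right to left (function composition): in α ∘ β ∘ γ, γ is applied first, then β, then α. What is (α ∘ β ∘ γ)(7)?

(α ∘ β ∘ γ)(7) = α(β(γ(7))). γ(7) = 1, then β(1) = 3, then α(3) = 8, so the result is 8.

8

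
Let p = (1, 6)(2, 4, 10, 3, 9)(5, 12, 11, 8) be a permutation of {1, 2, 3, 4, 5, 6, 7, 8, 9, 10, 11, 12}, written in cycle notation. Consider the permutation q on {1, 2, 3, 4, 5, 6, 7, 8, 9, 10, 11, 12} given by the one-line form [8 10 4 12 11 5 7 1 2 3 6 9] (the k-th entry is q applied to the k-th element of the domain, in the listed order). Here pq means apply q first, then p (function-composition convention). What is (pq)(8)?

6

q(8) = 1, then p(1) = 6; composing gives (pq)(8) = 6.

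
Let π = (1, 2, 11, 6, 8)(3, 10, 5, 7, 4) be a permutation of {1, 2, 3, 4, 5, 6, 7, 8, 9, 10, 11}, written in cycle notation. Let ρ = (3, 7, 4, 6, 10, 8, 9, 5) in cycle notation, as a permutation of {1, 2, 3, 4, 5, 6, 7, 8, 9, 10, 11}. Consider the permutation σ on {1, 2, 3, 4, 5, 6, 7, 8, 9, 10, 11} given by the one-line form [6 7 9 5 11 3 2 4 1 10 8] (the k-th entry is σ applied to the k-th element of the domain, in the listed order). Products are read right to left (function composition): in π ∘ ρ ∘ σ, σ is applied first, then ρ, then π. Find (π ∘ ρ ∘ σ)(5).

Apply the permutations in order: σ(5) = 11, then ρ(11) = 11, then π(11) = 6. So (π ∘ ρ ∘ σ)(5) = 6.

6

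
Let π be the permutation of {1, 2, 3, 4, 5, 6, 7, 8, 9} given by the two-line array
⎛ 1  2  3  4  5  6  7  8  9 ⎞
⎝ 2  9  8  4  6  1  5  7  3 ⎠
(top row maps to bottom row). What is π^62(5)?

8

Tracing 5 → 6 → … returns to 5 after 8 steps, so 5 lies in an 8-cycle (1, 2, 9, 3, 8, 7, 5, 6).
Since the cycle has length 8, π^62 acts on it the same as π^6 (62 mod 8 = 6).
Advancing 6 steps from 5: 5 → 6 → 1 → 2 → 9 → 3 → 8.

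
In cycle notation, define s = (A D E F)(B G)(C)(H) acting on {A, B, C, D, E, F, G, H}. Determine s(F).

Within (A D E F), F ↦ A.

A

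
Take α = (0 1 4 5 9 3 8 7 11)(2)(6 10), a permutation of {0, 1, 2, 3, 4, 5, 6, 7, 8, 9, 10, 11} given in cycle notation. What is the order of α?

18

The cycle type of α is (9, 2, 1).
Since disjoint cycles commute, ord(α) = lcm(9, 2) = 18.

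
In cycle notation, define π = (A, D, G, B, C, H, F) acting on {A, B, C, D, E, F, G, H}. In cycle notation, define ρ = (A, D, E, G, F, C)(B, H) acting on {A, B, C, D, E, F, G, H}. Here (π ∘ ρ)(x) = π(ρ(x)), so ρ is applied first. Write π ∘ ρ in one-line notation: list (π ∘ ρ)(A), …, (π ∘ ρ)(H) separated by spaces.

G F D E B H A C

(π ∘ ρ)(x) = π(ρ(x)). Computing each image: π(ρ(A)) = π(D) = G, π(ρ(B)) = π(H) = F, π(ρ(C)) = π(A) = D, π(ρ(D)) = π(E) = E, π(ρ(E)) = π(G) = B, π(ρ(F)) = π(C) = H, π(ρ(G)) = π(F) = A, π(ρ(H)) = π(B) = C.
Hence π ∘ ρ = [G F D E B H A C].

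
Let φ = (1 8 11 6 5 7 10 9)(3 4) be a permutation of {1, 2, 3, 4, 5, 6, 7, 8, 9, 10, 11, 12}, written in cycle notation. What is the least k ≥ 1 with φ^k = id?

8

The cycle type of φ is (8, 2, 1, 1).
The order of φ is the least common multiple of its cycle lengths: lcm(8, 2) = 8.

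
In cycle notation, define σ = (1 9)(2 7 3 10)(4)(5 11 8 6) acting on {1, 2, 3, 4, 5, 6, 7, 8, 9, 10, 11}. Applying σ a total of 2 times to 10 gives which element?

7

10 lies in the 4-cycle (2 7 3 10).
Stepping 2 places around the cycle: 10 → 2 → 7.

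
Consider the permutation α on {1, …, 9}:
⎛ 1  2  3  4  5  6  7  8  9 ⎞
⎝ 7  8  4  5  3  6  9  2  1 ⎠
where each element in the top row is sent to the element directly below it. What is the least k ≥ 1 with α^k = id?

6

The disjoint-cycle form of α has cycle lengths 3, 3, 2, 1.
The order of α is the least common multiple of its cycle lengths: lcm(3, 3, 2) = 6.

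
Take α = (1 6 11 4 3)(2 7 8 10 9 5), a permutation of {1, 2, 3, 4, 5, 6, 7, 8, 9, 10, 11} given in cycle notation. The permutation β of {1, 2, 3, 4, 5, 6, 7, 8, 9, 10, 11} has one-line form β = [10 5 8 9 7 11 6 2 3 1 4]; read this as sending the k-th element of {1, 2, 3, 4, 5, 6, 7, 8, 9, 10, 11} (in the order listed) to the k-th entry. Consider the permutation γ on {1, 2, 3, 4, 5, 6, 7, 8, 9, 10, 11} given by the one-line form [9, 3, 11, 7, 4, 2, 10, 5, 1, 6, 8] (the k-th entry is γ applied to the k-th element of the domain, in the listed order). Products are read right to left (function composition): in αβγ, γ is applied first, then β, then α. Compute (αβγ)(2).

Chase 2: γ(2) = 3; β(3) = 8; α(8) = 10. Hence (αβγ)(2) = 10.

10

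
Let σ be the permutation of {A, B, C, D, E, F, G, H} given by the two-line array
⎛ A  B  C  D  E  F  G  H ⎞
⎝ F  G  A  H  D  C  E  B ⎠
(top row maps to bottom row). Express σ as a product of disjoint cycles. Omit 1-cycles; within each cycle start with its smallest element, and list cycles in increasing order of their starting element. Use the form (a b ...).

Start at A and follow images: A → F → C → A, giving the cycle (A F C).
Repeating from the next unused element and collecting all non-trivial cycles gives (A F C)(B G E D H).

(A F C)(B G E D H)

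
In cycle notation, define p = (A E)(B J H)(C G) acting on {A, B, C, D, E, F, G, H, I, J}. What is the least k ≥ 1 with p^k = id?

The disjoint cycles have lengths 3, 2, 2, 1, 1, 1.
The order of p is the least common multiple of its cycle lengths: lcm(3, 2, 2) = 6.

6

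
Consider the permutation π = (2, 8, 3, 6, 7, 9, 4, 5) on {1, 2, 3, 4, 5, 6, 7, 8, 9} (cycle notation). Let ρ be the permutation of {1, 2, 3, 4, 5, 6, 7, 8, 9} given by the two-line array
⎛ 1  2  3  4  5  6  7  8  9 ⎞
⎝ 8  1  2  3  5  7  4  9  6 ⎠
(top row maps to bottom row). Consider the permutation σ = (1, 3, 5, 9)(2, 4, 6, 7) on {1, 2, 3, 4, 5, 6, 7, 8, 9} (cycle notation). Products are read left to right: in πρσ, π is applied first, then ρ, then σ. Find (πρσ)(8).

4

Chase 8: π(8) = 3; ρ(3) = 2; σ(2) = 4. Hence (πρσ)(8) = 4.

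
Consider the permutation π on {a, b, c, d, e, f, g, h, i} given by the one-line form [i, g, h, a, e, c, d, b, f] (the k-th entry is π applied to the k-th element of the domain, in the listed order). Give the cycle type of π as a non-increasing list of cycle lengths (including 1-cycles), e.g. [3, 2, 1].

[8, 1]

The disjoint cycles are (a, i, f, c, h, b, g, d)(e), with lengths 8, 1 in non-increasing order.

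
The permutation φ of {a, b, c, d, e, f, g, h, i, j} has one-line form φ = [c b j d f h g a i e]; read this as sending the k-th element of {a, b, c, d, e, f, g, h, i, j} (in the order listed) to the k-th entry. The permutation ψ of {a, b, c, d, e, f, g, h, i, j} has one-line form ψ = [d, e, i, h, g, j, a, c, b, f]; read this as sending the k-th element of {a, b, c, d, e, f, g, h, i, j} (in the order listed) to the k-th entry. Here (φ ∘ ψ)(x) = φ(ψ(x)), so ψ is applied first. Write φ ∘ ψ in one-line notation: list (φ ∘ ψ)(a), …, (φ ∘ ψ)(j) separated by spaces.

(φ ∘ ψ)(x) = φ(ψ(x)). Computing each image: φ(ψ(a)) = φ(d) = d, φ(ψ(b)) = φ(e) = f, φ(ψ(c)) = φ(i) = i, φ(ψ(d)) = φ(h) = a, φ(ψ(e)) = φ(g) = g, φ(ψ(f)) = φ(j) = e, φ(ψ(g)) = φ(a) = c, φ(ψ(h)) = φ(c) = j, φ(ψ(i)) = φ(b) = b, φ(ψ(j)) = φ(f) = h.
Hence φ ∘ ψ = [d f i a g e c j b h].

d f i a g e c j b h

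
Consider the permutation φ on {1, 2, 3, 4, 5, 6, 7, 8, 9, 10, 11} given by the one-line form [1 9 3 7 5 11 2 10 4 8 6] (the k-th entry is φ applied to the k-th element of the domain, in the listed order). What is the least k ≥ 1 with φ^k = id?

4

Decomposing into disjoint cycles gives cycle lengths 4, 2, 2, 1, 1, 1.
Since disjoint cycles commute, ord(φ) = lcm(4, 2, 2) = 4.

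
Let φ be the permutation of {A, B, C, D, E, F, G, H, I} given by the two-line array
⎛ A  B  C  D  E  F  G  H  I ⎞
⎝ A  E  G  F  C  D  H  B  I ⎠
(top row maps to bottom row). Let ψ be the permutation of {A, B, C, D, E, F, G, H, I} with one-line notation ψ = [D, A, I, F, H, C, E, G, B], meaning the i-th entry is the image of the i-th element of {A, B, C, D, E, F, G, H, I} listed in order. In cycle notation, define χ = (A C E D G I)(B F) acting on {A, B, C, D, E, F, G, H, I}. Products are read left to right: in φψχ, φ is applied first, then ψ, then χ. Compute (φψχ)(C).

(φψχ)(C) = χ(ψ(φ(C))). φ(C) = G, then ψ(G) = E, then χ(E) = D, so the result is D.

D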